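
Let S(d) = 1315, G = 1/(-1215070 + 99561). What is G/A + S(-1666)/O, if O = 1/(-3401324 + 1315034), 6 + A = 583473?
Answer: -1785623141984120509051/650862689703 ≈ -2.7435e+9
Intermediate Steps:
A = 583467 (A = -6 + 583473 = 583467)
G = -1/1115509 (G = 1/(-1115509) = -1/1115509 ≈ -8.9645e-7)
O = -1/2086290 (O = 1/(-2086290) = -1/2086290 ≈ -4.7932e-7)
G/A + S(-1666)/O = -1/1115509/583467 + 1315/(-1/2086290) = -1/1115509*1/583467 + 1315*(-2086290) = -1/650862689703 - 2743471350 = -1785623141984120509051/650862689703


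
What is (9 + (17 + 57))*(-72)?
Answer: -5976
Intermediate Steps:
(9 + (17 + 57))*(-72) = (9 + 74)*(-72) = 83*(-72) = -5976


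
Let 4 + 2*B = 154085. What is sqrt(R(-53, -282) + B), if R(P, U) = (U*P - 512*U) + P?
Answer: 9*sqrt(11670)/2 ≈ 486.13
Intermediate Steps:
R(P, U) = P - 512*U + P*U (R(P, U) = (P*U - 512*U) + P = (-512*U + P*U) + P = P - 512*U + P*U)
B = 154081/2 (B = -2 + (1/2)*154085 = -2 + 154085/2 = 154081/2 ≈ 77041.)
sqrt(R(-53, -282) + B) = sqrt((-53 - 512*(-282) - 53*(-282)) + 154081/2) = sqrt((-53 + 144384 + 14946) + 154081/2) = sqrt(159277 + 154081/2) = sqrt(472635/2) = 9*sqrt(11670)/2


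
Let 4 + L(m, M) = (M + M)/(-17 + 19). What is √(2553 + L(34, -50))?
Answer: 7*√51 ≈ 49.990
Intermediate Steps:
L(m, M) = -4 + M (L(m, M) = -4 + (M + M)/(-17 + 19) = -4 + (2*M)/2 = -4 + (2*M)*(½) = -4 + M)
√(2553 + L(34, -50)) = √(2553 + (-4 - 50)) = √(2553 - 54) = √2499 = 7*√51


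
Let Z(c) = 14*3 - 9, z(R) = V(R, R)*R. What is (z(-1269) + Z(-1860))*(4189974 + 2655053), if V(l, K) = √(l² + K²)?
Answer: 225885891 - 11022964524747*√2 ≈ -1.5589e+13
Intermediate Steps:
V(l, K) = √(K² + l²)
z(R) = R*√2*√(R²) (z(R) = √(R² + R²)*R = √(2*R²)*R = (√2*√(R²))*R = R*√2*√(R²))
Z(c) = 33 (Z(c) = 42 - 9 = 33)
(z(-1269) + Z(-1860))*(4189974 + 2655053) = (-1269*√2*√((-1269)²) + 33)*(4189974 + 2655053) = (-1269*√2*√1610361 + 33)*6845027 = (-1269*√2*1269 + 33)*6845027 = (-1610361*√2 + 33)*6845027 = (33 - 1610361*√2)*6845027 = 225885891 - 11022964524747*√2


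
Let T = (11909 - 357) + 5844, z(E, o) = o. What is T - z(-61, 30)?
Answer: 17366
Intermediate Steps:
T = 17396 (T = 11552 + 5844 = 17396)
T - z(-61, 30) = 17396 - 1*30 = 17396 - 30 = 17366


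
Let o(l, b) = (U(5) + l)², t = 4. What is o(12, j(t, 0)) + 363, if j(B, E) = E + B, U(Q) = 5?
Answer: 652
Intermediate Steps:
j(B, E) = B + E
o(l, b) = (5 + l)²
o(12, j(t, 0)) + 363 = (5 + 12)² + 363 = 17² + 363 = 289 + 363 = 652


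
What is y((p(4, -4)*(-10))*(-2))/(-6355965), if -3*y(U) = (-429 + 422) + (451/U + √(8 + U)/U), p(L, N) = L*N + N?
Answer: -3251/7627158000 - I*√2/544797000 ≈ -4.2624e-7 - 2.5959e-9*I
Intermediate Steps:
p(L, N) = N + L*N
y(U) = 7/3 - 451/(3*U) - √(8 + U)/(3*U) (y(U) = -((-429 + 422) + (451/U + √(8 + U)/U))/3 = -(-7 + (451/U + √(8 + U)/U))/3 = -(-7 + 451/U + √(8 + U)/U)/3 = 7/3 - 451/(3*U) - √(8 + U)/(3*U))
y((p(4, -4)*(-10))*(-2))/(-6355965) = ((-451 - √(8 + (-4*(1 + 4)*(-10))*(-2)) + 7*((-4*(1 + 4)*(-10))*(-2)))/(3*(((-4*(1 + 4)*(-10))*(-2)))))/(-6355965) = ((-451 - √(8 + (-4*5*(-10))*(-2)) + 7*((-4*5*(-10))*(-2)))/(3*(((-4*5*(-10))*(-2)))))*(-1/6355965) = ((-451 - √(8 - 20*(-10)*(-2)) + 7*(-20*(-10)*(-2)))/(3*((-20*(-10)*(-2)))))*(-1/6355965) = ((-451 - √(8 + 200*(-2)) + 7*(200*(-2)))/(3*((200*(-2)))))*(-1/6355965) = ((⅓)*(-451 - √(8 - 400) + 7*(-400))/(-400))*(-1/6355965) = ((⅓)*(-1/400)*(-451 - √(-392) - 2800))*(-1/6355965) = ((⅓)*(-1/400)*(-451 - 14*I*√2 - 2800))*(-1/6355965) = ((⅓)*(-1/400)*(-3251 - 14*I*√2))*(-1/6355965) = (3251/1200 + 7*I*√2/600)*(-1/6355965) = -3251/7627158000 - I*√2/544797000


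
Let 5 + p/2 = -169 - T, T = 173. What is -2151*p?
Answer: 1492794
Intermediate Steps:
p = -694 (p = -10 + 2*(-169 - 1*173) = -10 + 2*(-169 - 173) = -10 + 2*(-342) = -10 - 684 = -694)
-2151*p = -2151*(-694) = 1492794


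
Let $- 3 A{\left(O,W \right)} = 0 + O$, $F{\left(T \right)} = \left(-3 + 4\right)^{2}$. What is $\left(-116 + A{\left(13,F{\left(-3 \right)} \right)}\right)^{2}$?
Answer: $\frac{130321}{9} \approx 14480.0$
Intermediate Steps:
$F{\left(T \right)} = 1$ ($F{\left(T \right)} = 1^{2} = 1$)
$A{\left(O,W \right)} = - \frac{O}{3}$ ($A{\left(O,W \right)} = - \frac{0 + O}{3} = - \frac{O}{3}$)
$\left(-116 + A{\left(13,F{\left(-3 \right)} \right)}\right)^{2} = \left(-116 - \frac{13}{3}\right)^{2} = \left(- \frac{361}{3}\right)^{2} = \frac{130321}{9}$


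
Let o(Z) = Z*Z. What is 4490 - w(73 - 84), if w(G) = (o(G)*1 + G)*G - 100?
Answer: 5800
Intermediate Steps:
o(Z) = Z²
w(G) = -100 + G*(G + G²) (w(G) = (G²*1 + G)*G - 100 = (G² + G)*G - 100 = (G + G²)*G - 100 = G*(G + G²) - 100 = -100 + G*(G + G²))
4490 - w(73 - 84) = 4490 - (-100 + (73 - 84)² + (73 - 84)³) = 4490 - (-100 + (-11)² + (-11)³) = 4490 - (-100 + 121 - 1331) = 4490 - 1*(-1310) = 4490 + 1310 = 5800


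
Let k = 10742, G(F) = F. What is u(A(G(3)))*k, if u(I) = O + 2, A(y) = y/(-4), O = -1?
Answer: 10742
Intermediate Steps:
A(y) = -y/4 (A(y) = y*(-¼) = -y/4)
u(I) = 1 (u(I) = -1 + 2 = 1)
u(A(G(3)))*k = 1*10742 = 10742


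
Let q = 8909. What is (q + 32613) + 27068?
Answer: 68590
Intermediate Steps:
(q + 32613) + 27068 = (8909 + 32613) + 27068 = 41522 + 27068 = 68590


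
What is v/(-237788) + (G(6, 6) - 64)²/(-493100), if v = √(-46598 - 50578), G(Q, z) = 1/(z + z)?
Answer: -588289/71006400 - I*√24294/118894 ≈ -0.008285 - 0.001311*I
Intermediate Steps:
G(Q, z) = 1/(2*z)
v = 2*I*√24294 (v = √(-97176) = 2*I*√24294 ≈ 311.73*I)
v/(-237788) + (G(6, 6) - 64)²/(-493100) = (2*I*√24294)/(-237788) + ((½)/6 - 64)²/(-493100) = (2*I*√24294)*(-1/237788) + ((½)*(⅙) - 64)²*(-1/493100) = -I*√24294/118894 + (1/12 - 64)²*(-1/493100) = -I*√24294/118894 + (-767/12)²*(-1/493100) = -I*√24294/118894 + (588289/144)*(-1/493100) = -I*√24294/118894 - 588289/71006400 = -588289/71006400 - I*√24294/118894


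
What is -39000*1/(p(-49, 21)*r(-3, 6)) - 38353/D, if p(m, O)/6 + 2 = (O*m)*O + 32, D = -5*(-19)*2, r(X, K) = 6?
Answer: -2482240661/12300030 ≈ -201.81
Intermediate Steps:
D = 190 (D = 95*2 = 190)
p(m, O) = 180 + 6*m*O² (p(m, O) = -12 + 6*((O*m)*O + 32) = -12 + 6*(m*O² + 32) = -12 + 6*(32 + m*O²) = -12 + (192 + 6*m*O²) = 180 + 6*m*O²)
-39000*1/(p(-49, 21)*r(-3, 6)) - 38353/D = -39000*1/(6*(180 + 6*(-49)*21²)) - 38353/190 = -39000*1/(6*(180 + 6*(-49)*441)) - 38353*1/190 = -39000*1/(6*(180 - 129654)) - 38353/190 = -39000/((-129474*6)) - 38353/190 = -39000/(-776844) - 38353/190 = -39000*(-1/776844) - 38353/190 = 3250/64737 - 38353/190 = -2482240661/12300030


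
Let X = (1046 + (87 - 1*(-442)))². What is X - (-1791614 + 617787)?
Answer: 3654452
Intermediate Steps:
X = 2480625 (X = (1046 + (87 + 442))² = (1046 + 529)² = 1575² = 2480625)
X - (-1791614 + 617787) = 2480625 - (-1791614 + 617787) = 2480625 - 1*(-1173827) = 2480625 + 1173827 = 3654452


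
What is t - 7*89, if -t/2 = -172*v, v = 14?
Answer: 4193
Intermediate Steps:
t = 4816 (t = -(-344)*14 = -2*(-2408) = 4816)
t - 7*89 = 4816 - 7*89 = 4816 - 1*623 = 4816 - 623 = 4193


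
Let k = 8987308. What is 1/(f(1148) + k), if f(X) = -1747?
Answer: 1/8985561 ≈ 1.1129e-7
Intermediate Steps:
1/(f(1148) + k) = 1/(-1747 + 8987308) = 1/8985561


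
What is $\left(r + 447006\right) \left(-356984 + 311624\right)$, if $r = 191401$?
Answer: $-28958141520$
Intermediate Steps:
$\left(r + 447006\right) \left(-356984 + 311624\right) = \left(191401 + 447006\right) \left(-356984 + 311624\right) = 638407 \left(-45360\right) = -28958141520$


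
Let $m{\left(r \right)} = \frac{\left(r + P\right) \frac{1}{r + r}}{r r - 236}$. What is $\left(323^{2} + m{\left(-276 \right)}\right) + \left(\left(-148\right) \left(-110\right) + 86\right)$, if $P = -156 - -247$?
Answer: $\frac{1011879844357}{8383776} \approx 1.207 \cdot 10^{5}$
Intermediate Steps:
$P = 91$ ($P = -156 + 247 = 91$)
$m{\left(r \right)} = \frac{91 + r}{2 r \left(-236 + r^{2}\right)}$ ($m{\left(r \right)} = \frac{\left(r + 91\right) \frac{1}{r + r}}{r r - 236} = \frac{\left(91 + r\right) \frac{1}{2 r}}{r^{2} - 236} = \frac{\left(91 + r\right) \frac{1}{2 r}}{-236 + r^{2}} = \frac{\frac{1}{2} \frac{1}{r} \left(91 + r\right)}{-236 + r^{2}} = \frac{91 + r}{2 r \left(-236 + r^{2}\right)}$)
$\left(323^{2} + m{\left(-276 \right)}\right) + \left(\left(-148\right) \left(-110\right) + 86\right) = \left(323^{2} + \frac{91 - 276}{2 \left(-276\right) \left(-236 + \left(-276\right)^{2}\right)}\right) + \left(\left(-148\right) \left(-110\right) + 86\right) = \left(104329 + \frac{1}{2} \left(- \frac{1}{276}\right) \frac{1}{-236 + 76176} \left(-185\right)\right) + \left(16280 + 86\right) = \left(104329 + \frac{1}{2} \left(- \frac{1}{276}\right) \frac{1}{75940} \left(-185\right)\right) + 16366 = \left(104329 + \frac{37}{8383776}\right) + 16366 = \frac{874670966341}{8383776} + 16366 = \frac{1011879844357}{8383776}$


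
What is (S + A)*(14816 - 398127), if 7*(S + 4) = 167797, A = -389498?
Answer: 140112053141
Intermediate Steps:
S = 23967 (S = -4 + (⅐)*167797 = -4 + 23971 = 23967)
(S + A)*(14816 - 398127) = (23967 - 389498)*(14816 - 398127) = -365531*(-383311) = 140112053141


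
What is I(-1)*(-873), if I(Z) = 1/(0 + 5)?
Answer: -873/5 ≈ -174.60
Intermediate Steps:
I(Z) = ⅕ (I(Z) = 1/5 = ⅕)
I(-1)*(-873) = (⅕)*(-873) = -873/5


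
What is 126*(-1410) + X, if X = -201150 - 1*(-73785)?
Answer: -305025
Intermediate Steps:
X = -127365 (X = -201150 + 73785 = -127365)
126*(-1410) + X = 126*(-1410) - 127365 = -177660 - 127365 = -305025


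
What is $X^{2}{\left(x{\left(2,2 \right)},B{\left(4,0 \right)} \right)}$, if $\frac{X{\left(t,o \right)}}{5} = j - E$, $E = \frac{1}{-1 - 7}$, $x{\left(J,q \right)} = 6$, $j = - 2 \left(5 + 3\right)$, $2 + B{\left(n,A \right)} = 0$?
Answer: $\frac{403225}{64} \approx 6300.4$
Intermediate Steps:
$B{\left(n,A \right)} = -2$ ($B{\left(n,A \right)} = -2 + 0 = -2$)
$j = -16$ ($j = \left(-2\right) 8 = -16$)
$E = - \frac{1}{8}$ ($E = \frac{1}{-8} = - \frac{1}{8} \approx -0.125$)
$X{\left(t,o \right)} = - \frac{635}{8}$ ($X{\left(t,o \right)} = 5 \left(-16 - - \frac{1}{8}\right) = 5 \left(-16 + \frac{1}{8}\right) = 5 \left(- \frac{127}{8}\right) = - \frac{635}{8}$)
$X^{2}{\left(x{\left(2,2 \right)},B{\left(4,0 \right)} \right)} = \left(- \frac{635}{8}\right)^{2} = \frac{403225}{64}$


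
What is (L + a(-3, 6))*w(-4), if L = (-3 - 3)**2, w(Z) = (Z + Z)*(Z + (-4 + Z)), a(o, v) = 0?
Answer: 3456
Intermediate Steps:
w(Z) = 2*Z*(-4 + 2*Z) (w(Z) = (2*Z)*(-4 + 2*Z) = 2*Z*(-4 + 2*Z))
L = 36 (L = (-6)**2 = 36)
(L + a(-3, 6))*w(-4) = (36 + 0)*(4*(-4)*(-2 - 4)) = 36*(4*(-4)*(-6)) = 36*96 = 3456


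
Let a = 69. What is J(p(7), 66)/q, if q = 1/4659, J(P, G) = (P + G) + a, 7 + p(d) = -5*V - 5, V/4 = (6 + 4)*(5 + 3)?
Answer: -6881343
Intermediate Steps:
V = 320 (V = 4*((6 + 4)*(5 + 3)) = 4*(10*8) = 4*80 = 320)
p(d) = -1612 (p(d) = -7 + (-5*320 - 5) = -7 + (-1600 - 5) = -7 - 1605 = -1612)
J(P, G) = 69 + G + P (J(P, G) = (P + G) + 69 = (G + P) + 69 = 69 + G + P)
q = 1/4659 ≈ 0.00021464
J(p(7), 66)/q = (69 + 66 - 1612)/(1/4659) = -1477*4659 = -6881343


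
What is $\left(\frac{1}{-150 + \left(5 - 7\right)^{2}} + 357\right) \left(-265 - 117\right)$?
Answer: $- \frac{9955111}{73} \approx -1.3637 \cdot 10^{5}$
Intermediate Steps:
$\left(\frac{1}{-150 + \left(5 - 7\right)^{2}} + 357\right) \left(-265 - 117\right) = \left(\frac{1}{-150 + \left(-2\right)^{2}} + 357\right) \left(-382\right) = \left(\frac{1}{-150 + 4} + 357\right) \left(-382\right) = \left(\frac{1}{-146} + 357\right) \left(-382\right) = \left(- \frac{1}{146} + 357\right) \left(-382\right) = \frac{52121}{146} \left(-382\right) = - \frac{9955111}{73}$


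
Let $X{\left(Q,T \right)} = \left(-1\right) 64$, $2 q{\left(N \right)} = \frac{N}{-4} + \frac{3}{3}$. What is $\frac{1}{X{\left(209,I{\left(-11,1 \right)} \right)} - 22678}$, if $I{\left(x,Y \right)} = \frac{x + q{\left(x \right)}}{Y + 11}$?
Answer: $- \frac{1}{22742} \approx -4.3972 \cdot 10^{-5}$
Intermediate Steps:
$q{\left(N \right)} = \frac{1}{2} - \frac{N}{8}$ ($q{\left(N \right)} = \frac{\frac{N}{-4} + \frac{3}{3}}{2} = \frac{N \left(- \frac{1}{4}\right) + 3 \cdot \frac{1}{3}}{2} = \frac{- \frac{N}{4} + 1}{2} = \frac{1 - \frac{N}{4}}{2} = \frac{1}{2} - \frac{N}{8}$)
$I{\left(x,Y \right)} = \frac{\frac{1}{2} + \frac{7 x}{8}}{11 + Y}$ ($I{\left(x,Y \right)} = \frac{x - \left(- \frac{1}{2} + \frac{x}{8}\right)}{Y + 11} = \frac{\frac{1}{2} + \frac{7 x}{8}}{11 + Y}$)
$X{\left(Q,T \right)} = -64$
$\frac{1}{X{\left(209,I{\left(-11,1 \right)} \right)} - 22678} = \frac{1}{-64 - 22678} = \frac{1}{-22742} = - \frac{1}{22742}$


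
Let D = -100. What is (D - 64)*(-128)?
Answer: 20992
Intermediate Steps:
(D - 64)*(-128) = (-100 - 64)*(-128) = -164*(-128) = 20992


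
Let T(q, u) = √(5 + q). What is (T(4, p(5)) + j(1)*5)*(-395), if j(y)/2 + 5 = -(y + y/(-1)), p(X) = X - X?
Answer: 18565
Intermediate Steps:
p(X) = 0
j(y) = -10 (j(y) = -10 + 2*(-(y + y/(-1))) = -10 + 2*(-(y + y*(-1))) = -10 + 2*(-(y - y)) = -10 + 2*(-1*0) = -10 + 2*0 = -10 + 0 = -10)
(T(4, p(5)) + j(1)*5)*(-395) = (√(5 + 4) - 10*5)*(-395) = (√9 - 50)*(-395) = (3 - 50)*(-395) = -47*(-395) = 18565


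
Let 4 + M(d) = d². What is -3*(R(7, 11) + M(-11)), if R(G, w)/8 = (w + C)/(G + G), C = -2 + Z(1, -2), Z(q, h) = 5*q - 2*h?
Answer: -2673/7 ≈ -381.86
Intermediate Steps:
Z(q, h) = -2*h + 5*q
C = 7 (C = -2 + (-2*(-2) + 5*1) = -2 + (4 + 5) = -2 + 9 = 7)
R(G, w) = 4*(7 + w)/G (R(G, w) = 8*((w + 7)/(G + G)) = 8*((7 + w)/((2*G))) = 8*((7 + w)*(1/(2*G))) = 8*((7 + w)/(2*G)) = 4*(7 + w)/G)
M(d) = -4 + d²
-3*(R(7, 11) + M(-11)) = -3*(4*(7 + 11)/7 + (-4 + (-11)²)) = -3*(4*(⅐)*18 + (-4 + 121)) = -3*(72/7 + 117) = -3*891/7 = -2673/7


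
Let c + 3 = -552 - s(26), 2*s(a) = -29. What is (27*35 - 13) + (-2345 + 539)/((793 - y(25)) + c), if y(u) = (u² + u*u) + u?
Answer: 1909552/2045 ≈ 933.77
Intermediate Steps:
y(u) = u + 2*u² (y(u) = (u² + u²) + u = 2*u² + u = u + 2*u²)
s(a) = -29/2 (s(a) = (½)*(-29) = -29/2)
c = -1081/2 (c = -3 + (-552 - 1*(-29/2)) = -3 + (-552 + 29/2) = -3 - 1075/2 = -1081/2 ≈ -540.50)
(27*35 - 13) + (-2345 + 539)/((793 - y(25)) + c) = (27*35 - 13) + (-2345 + 539)/((793 - 25*(1 + 2*25)) - 1081/2) = (945 - 13) - 1806/((793 - 25*(1 + 50)) - 1081/2) = 932 - 1806/((793 - 25*51) - 1081/2) = 932 - 1806/((793 - 1*1275) - 1081/2) = 932 - 1806/((793 - 1275) - 1081/2) = 932 - 1806/(-482 - 1081/2) = 932 - 1806/(-2045/2) = 932 - 1806*(-2/2045) = 932 + 3612/2045 = 1909552/2045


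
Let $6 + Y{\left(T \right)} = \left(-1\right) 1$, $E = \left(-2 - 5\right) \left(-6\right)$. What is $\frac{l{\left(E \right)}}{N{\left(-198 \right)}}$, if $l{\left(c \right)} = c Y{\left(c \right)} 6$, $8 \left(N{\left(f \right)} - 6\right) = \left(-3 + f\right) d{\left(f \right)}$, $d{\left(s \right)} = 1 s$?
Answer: $- \frac{2352}{6641} \approx -0.35416$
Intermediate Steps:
$d{\left(s \right)} = s$
$E = 42$ ($E = \left(-7\right) \left(-6\right) = 42$)
$Y{\left(T \right)} = -7$ ($Y{\left(T \right)} = -6 - 1 = -7$)
$N{\left(f \right)} = 6 + \frac{f \left(-3 + f\right)}{8}$ ($N{\left(f \right)} = 6 + \frac{\left(-3 + f\right) f}{8} = 6 + \frac{f \left(-3 + f\right)}{8}$)
$l{\left(c \right)} = - 42 c$ ($l{\left(c \right)} = c \left(-7\right) 6 = - 7 c 6 = - 42 c$)
$\frac{l{\left(E \right)}}{N{\left(-198 \right)}} = \frac{\left(-42\right) 42}{6 - - \frac{297}{4} + \frac{\left(-198\right)^{2}}{8}} = - \frac{1764}{6 + \frac{297}{4} + \frac{1}{8} \cdot 39204} = - \frac{1764}{6 + \frac{297}{4} + \frac{9801}{2}} = - \frac{1764}{\frac{19923}{4}} = \left(-1764\right) \frac{4}{19923} = - \frac{2352}{6641}$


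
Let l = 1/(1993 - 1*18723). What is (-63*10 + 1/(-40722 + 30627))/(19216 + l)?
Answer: -21280061446/649075547901 ≈ -0.032785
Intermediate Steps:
l = -1/16730 (l = 1/(1993 - 18723) = 1/(-16730) = -1/16730 ≈ -5.9773e-5)
(-63*10 + 1/(-40722 + 30627))/(19216 + l) = (-63*10 + 1/(-40722 + 30627))/(19216 - 1/16730) = (-630 + 1/(-10095))/(321483679/16730) = (-630 - 1/10095)*(16730/321483679) = -6359851/10095*16730/321483679 = -21280061446/649075547901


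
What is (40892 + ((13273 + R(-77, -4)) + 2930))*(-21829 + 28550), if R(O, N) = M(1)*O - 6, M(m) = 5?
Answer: 381107584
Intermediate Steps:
R(O, N) = -6 + 5*O (R(O, N) = 5*O - 6 = -6 + 5*O)
(40892 + ((13273 + R(-77, -4)) + 2930))*(-21829 + 28550) = (40892 + ((13273 + (-6 + 5*(-77))) + 2930))*(-21829 + 28550) = (40892 + ((13273 + (-6 - 385)) + 2930))*6721 = (40892 + ((13273 - 391) + 2930))*6721 = (40892 + (12882 + 2930))*6721 = (40892 + 15812)*6721 = 56704*6721 = 381107584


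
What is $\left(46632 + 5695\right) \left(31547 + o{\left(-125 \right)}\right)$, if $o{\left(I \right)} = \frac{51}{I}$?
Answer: $\frac{206342314948}{125} \approx 1.6507 \cdot 10^{9}$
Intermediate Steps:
$\left(46632 + 5695\right) \left(31547 + o{\left(-125 \right)}\right) = \left(46632 + 5695\right) \left(31547 + \frac{51}{-125}\right) = 52327 \left(31547 + 51 \left(- \frac{1}{125}\right)\right) = 52327 \left(31547 - \frac{51}{125}\right) = 52327 \cdot \frac{3943324}{125} = \frac{206342314948}{125}$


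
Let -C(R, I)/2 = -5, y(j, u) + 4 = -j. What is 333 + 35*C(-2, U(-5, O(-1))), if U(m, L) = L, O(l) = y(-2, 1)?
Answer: 683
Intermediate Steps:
y(j, u) = -4 - j
O(l) = -2 (O(l) = -4 - 1*(-2) = -4 + 2 = -2)
C(R, I) = 10 (C(R, I) = -2*(-5) = 10)
333 + 35*C(-2, U(-5, O(-1))) = 333 + 35*10 = 333 + 350 = 683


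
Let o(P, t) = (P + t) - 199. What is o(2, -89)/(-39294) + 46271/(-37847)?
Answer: -903674216/743580009 ≈ -1.2153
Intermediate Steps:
o(P, t) = -199 + P + t
o(2, -89)/(-39294) + 46271/(-37847) = (-199 + 2 - 89)/(-39294) + 46271/(-37847) = -286*(-1/39294) + 46271*(-1/37847) = 143/19647 - 46271/37847 = -903674216/743580009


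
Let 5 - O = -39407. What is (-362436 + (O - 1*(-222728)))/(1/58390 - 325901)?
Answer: 5856283440/19029359389 ≈ 0.30775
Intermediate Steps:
O = 39412 (O = 5 - 1*(-39407) = 5 + 39407 = 39412)
(-362436 + (O - 1*(-222728)))/(1/58390 - 325901) = (-362436 + (39412 - 1*(-222728)))/(1/58390 - 325901) = (-362436 + (39412 + 222728))/(1/58390 - 325901) = (-362436 + 262140)/(-19029359389/58390) = -100296*(-58390/19029359389) = 5856283440/19029359389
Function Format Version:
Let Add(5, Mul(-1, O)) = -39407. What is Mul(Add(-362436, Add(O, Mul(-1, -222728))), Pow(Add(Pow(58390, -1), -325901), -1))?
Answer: Rational(5856283440, 19029359389) ≈ 0.30775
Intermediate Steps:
O = 39412 (O = Add(5, Mul(-1, -39407)) = Add(5, 39407) = 39412)
Mul(Add(-362436, Add(O, Mul(-1, -222728))), Pow(Add(Pow(58390, -1), -325901), -1)) = Mul(Add(-362436, Add(39412, Mul(-1, -222728))), Pow(Add(Pow(58390, -1), -325901), -1)) = Mul(Add(-362436, Add(39412, 222728)), Pow(Add(Rational(1, 58390), -325901), -1)) = Mul(Add(-362436, 262140), Pow(Rational(-19029359389, 58390), -1)) = Mul(-100296, Rational(-58390, 19029359389)) = Rational(5856283440, 19029359389)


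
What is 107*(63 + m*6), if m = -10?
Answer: 321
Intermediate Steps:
107*(63 + m*6) = 107*(63 - 10*6) = 107*(63 - 60) = 107*3 = 321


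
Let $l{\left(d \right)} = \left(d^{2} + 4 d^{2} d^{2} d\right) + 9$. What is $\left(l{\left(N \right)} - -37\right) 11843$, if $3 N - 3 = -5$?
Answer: $\frac{132144194}{243} \approx 5.438 \cdot 10^{5}$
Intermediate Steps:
$N = - \frac{2}{3}$ ($N = 1 + \frac{1}{3} \left(-5\right) = 1 - \frac{5}{3} = - \frac{2}{3} \approx -0.66667$)
$l{\left(d \right)} = 9 + d^{2} + 4 d^{5}$ ($l{\left(d \right)} = \left(d^{2} + 4 d^{4} d\right) + 9 = \left(d^{2} + 4 d^{5}\right) + 9 = 9 + d^{2} + 4 d^{5}$)
$\left(l{\left(N \right)} - -37\right) 11843 = \left(\left(9 + \left(- \frac{2}{3}\right)^{2} + 4 \left(- \frac{2}{3}\right)^{5}\right) - -37\right) 11843 = \left(\left(9 + \frac{4}{9} + 4 \left(- \frac{32}{243}\right)\right) + 37\right) 11843 = \left(\left(9 + \frac{4}{9} - \frac{128}{243}\right) + 37\right) 11843 = \left(\frac{2167}{243} + 37\right) 11843 = \frac{11158}{243} \cdot 11843 = \frac{132144194}{243}$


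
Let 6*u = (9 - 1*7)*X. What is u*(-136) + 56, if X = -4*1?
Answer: 712/3 ≈ 237.33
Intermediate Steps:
X = -4
u = -4/3 (u = ((9 - 1*7)*(-4))/6 = ((9 - 7)*(-4))/6 = (2*(-4))/6 = (⅙)*(-8) = -4/3 ≈ -1.3333)
u*(-136) + 56 = -4/3*(-136) + 56 = 544/3 + 56 = 712/3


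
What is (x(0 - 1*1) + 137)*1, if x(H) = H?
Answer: 136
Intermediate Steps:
(x(0 - 1*1) + 137)*1 = ((0 - 1*1) + 137)*1 = ((0 - 1) + 137)*1 = (-1 + 137)*1 = 136*1 = 136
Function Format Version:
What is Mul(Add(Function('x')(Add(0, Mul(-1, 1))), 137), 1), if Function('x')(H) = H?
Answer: 136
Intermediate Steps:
Mul(Add(Function('x')(Add(0, Mul(-1, 1))), 137), 1) = Mul(Add(Add(0, Mul(-1, 1)), 137), 1) = Mul(Add(Add(0, -1), 137), 1) = Mul(Add(-1, 137), 1) = Mul(136, 1) = 136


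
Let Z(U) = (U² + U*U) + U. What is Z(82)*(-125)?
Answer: -1691250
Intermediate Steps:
Z(U) = U + 2*U² (Z(U) = (U² + U²) + U = 2*U² + U = U + 2*U²)
Z(82)*(-125) = (82*(1 + 2*82))*(-125) = (82*(1 + 164))*(-125) = (82*165)*(-125) = 13530*(-125) = -1691250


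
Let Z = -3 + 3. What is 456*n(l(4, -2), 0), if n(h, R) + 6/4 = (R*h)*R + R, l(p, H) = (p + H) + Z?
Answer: -684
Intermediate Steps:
Z = 0
l(p, H) = H + p (l(p, H) = (p + H) + 0 = (H + p) + 0 = H + p)
n(h, R) = -3/2 + R + h*R² (n(h, R) = -3/2 + ((R*h)*R + R) = -3/2 + (h*R² + R) = -3/2 + (R + h*R²) = -3/2 + R + h*R²)
456*n(l(4, -2), 0) = 456*(-3/2 + 0 + (-2 + 4)*0²) = 456*(-3/2 + 0 + 2*0) = 456*(-3/2 + 0 + 0) = 456*(-3/2) = -684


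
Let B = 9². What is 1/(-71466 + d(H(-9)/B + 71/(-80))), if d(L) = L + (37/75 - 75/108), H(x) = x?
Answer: -3600/257281919 ≈ -1.3992e-5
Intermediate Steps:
B = 81
d(L) = -181/900 + L (d(L) = L + (37*(1/75) - 75*1/108) = L + (37/75 - 25/36) = L - 181/900 = -181/900 + L)
1/(-71466 + d(H(-9)/B + 71/(-80))) = 1/(-71466 + (-181/900 + (-9/81 + 71/(-80)))) = 1/(-71466 + (-181/900 + (-9*1/81 + 71*(-1/80)))) = 1/(-71466 + (-181/900 + (-⅑ - 71/80))) = 1/(-71466 + (-181/900 - 719/720)) = 1/(-71466 - 4319/3600) = 1/(-257281919/3600) = -3600/257281919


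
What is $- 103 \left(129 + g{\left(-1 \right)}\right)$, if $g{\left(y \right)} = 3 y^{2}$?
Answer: $-13596$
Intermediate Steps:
$- 103 \left(129 + g{\left(-1 \right)}\right) = - 103 \left(129 + 3 \left(-1\right)^{2}\right) = - 103 \left(129 + 3 \cdot 1\right) = - 103 \left(129 + 3\right) = \left(-103\right) 132 = -13596$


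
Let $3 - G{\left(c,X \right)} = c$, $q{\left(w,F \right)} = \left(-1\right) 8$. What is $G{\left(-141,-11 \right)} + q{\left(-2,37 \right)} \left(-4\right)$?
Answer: $176$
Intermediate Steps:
$q{\left(w,F \right)} = -8$
$G{\left(c,X \right)} = 3 - c$
$G{\left(-141,-11 \right)} + q{\left(-2,37 \right)} \left(-4\right) = \left(3 - -141\right) - -32 = \left(3 + 141\right) + 32 = 144 + 32 = 176$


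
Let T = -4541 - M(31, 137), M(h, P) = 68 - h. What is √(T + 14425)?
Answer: √9847 ≈ 99.232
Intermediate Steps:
T = -4578 (T = -4541 - (68 - 1*31) = -4541 - (68 - 31) = -4541 - 1*37 = -4541 - 37 = -4578)
√(T + 14425) = √(-4578 + 14425) = √9847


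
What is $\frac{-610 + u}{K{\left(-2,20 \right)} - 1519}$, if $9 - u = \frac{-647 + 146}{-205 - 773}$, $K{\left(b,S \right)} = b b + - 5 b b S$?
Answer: $\frac{196093}{624290} \approx 0.31411$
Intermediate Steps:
$K{\left(b,S \right)} = b^{2} - 5 S b^{2}$ ($K{\left(b,S \right)} = b^{2} + - 5 b^{2} S = b^{2} - 5 S b^{2}$)
$u = \frac{2767}{326}$ ($u = 9 - \frac{-647 + 146}{-205 - 773} = 9 - - \frac{501}{-978} = 9 - \left(-501\right) \left(- \frac{1}{978}\right) = 9 - \frac{167}{326} = \frac{2767}{326} \approx 8.4877$)
$\frac{-610 + u}{K{\left(-2,20 \right)} - 1519} = \frac{-610 + \frac{2767}{326}}{\left(-2\right)^{2} \left(1 - 100\right) - 1519} = \frac{1}{4 \left(1 - 100\right) - 1519} \left(- \frac{196093}{326}\right) = \frac{1}{4 \left(-99\right) - 1519} \left(- \frac{196093}{326}\right) = \frac{1}{-396 - 1519} \left(- \frac{196093}{326}\right) = \frac{1}{-1915} \left(- \frac{196093}{326}\right) = \left(- \frac{1}{1915}\right) \left(- \frac{196093}{326}\right) = \frac{196093}{624290}$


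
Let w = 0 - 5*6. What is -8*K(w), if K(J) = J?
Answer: 240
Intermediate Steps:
w = -30 (w = 0 - 30 = -30)
-8*K(w) = -8*(-30) = 240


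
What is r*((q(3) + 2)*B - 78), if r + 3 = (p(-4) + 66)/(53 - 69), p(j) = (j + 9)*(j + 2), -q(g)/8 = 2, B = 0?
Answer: 507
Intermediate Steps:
q(g) = -16 (q(g) = -8*2 = -16)
p(j) = (2 + j)*(9 + j) (p(j) = (9 + j)*(2 + j) = (2 + j)*(9 + j))
r = -13/2 (r = -3 + ((18 + (-4)² + 11*(-4)) + 66)/(53 - 69) = -3 + ((18 + 16 - 44) + 66)/(-16) = -3 + (-10 + 66)*(-1/16) = -3 + 56*(-1/16) = -3 - 7/2 = -13/2 ≈ -6.5000)
r*((q(3) + 2)*B - 78) = -13*((-16 + 2)*0 - 78)/2 = -13*(-14*0 - 78)/2 = -13*(0 - 78)/2 = -13/2*(-78) = 507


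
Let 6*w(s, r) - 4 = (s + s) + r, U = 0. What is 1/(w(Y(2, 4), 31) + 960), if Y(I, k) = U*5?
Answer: 6/5795 ≈ 0.0010354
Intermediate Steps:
Y(I, k) = 0 (Y(I, k) = 0*5 = 0)
w(s, r) = ⅔ + s/3 + r/6 (w(s, r) = ⅔ + ((s + s) + r)/6 = ⅔ + (2*s + r)/6 = ⅔ + (r + 2*s)/6 = ⅔ + (s/3 + r/6) = ⅔ + s/3 + r/6)
1/(w(Y(2, 4), 31) + 960) = 1/((⅔ + (⅓)*0 + (⅙)*31) + 960) = 1/((⅔ + 0 + 31/6) + 960) = 1/(35/6 + 960) = 1/(5795/6) = 6/5795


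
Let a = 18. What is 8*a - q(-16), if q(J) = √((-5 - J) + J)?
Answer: 144 - I*√5 ≈ 144.0 - 2.2361*I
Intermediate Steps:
q(J) = I*√5 (q(J) = √(-5) = I*√5)
8*a - q(-16) = 8*18 - I*√5 = 144 - I*√5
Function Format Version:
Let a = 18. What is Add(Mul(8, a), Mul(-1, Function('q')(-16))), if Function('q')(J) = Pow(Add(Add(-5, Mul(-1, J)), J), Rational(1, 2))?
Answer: Add(144, Mul(-1, I, Pow(5, Rational(1, 2)))) ≈ Add(144.00, Mul(-2.2361, I))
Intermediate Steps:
Function('q')(J) = Mul(I, Pow(5, Rational(1, 2))) (Function('q')(J) = Pow(-5, Rational(1, 2)) = Mul(I, Pow(5, Rational(1, 2))))
Add(Mul(8, a), Mul(-1, Function('q')(-16))) = Add(Mul(8, 18), Mul(-1, Mul(I, Pow(5, Rational(1, 2))))) = Add(144, Mul(-1, I, Pow(5, Rational(1, 2))))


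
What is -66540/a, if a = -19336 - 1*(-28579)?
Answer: -22180/3081 ≈ -7.1990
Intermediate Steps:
a = 9243 (a = -19336 + 28579 = 9243)
-66540/a = -66540/9243 = -66540*1/9243 = -22180/3081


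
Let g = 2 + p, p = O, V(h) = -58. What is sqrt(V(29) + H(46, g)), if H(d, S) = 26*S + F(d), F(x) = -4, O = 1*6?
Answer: sqrt(146) ≈ 12.083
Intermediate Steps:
O = 6
p = 6
g = 8 (g = 2 + 6 = 8)
H(d, S) = -4 + 26*S (H(d, S) = 26*S - 4 = -4 + 26*S)
sqrt(V(29) + H(46, g)) = sqrt(-58 + (-4 + 26*8)) = sqrt(-58 + (-4 + 208)) = sqrt(-58 + 204) = sqrt(146)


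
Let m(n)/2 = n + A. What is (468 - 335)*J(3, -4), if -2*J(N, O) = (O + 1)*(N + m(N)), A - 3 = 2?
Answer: 7581/2 ≈ 3790.5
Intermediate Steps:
A = 5 (A = 3 + 2 = 5)
m(n) = 10 + 2*n (m(n) = 2*(n + 5) = 2*(5 + n) = 10 + 2*n)
J(N, O) = -(1 + O)*(10 + 3*N)/2 (J(N, O) = -(O + 1)*(N + (10 + 2*N))/2 = -(1 + O)*(10 + 3*N)/2)
(468 - 335)*J(3, -4) = (468 - 335)*(-5 - 5*(-4) - 3/2*3 - 3/2*3*(-4)) = 133*(-5 + 20 - 9/2 + 18) = 133*(57/2) = 7581/2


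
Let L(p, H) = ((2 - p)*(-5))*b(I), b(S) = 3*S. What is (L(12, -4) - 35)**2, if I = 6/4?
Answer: 36100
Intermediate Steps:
I = 3/2 (I = 6*(1/4) = 3/2 ≈ 1.5000)
L(p, H) = -45 + 45*p/2 (L(p, H) = ((2 - p)*(-5))*(3*(3/2)) = (-10 + 5*p)*(9/2) = -45 + 45*p/2)
(L(12, -4) - 35)**2 = ((-45 + (45/2)*12) - 35)**2 = ((-45 + 270) - 35)**2 = (225 - 35)**2 = 190**2 = 36100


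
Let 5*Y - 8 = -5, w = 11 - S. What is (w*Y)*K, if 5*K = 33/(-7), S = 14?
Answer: 297/175 ≈ 1.6971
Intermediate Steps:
w = -3 (w = 11 - 1*14 = 11 - 14 = -3)
Y = ⅗ (Y = 8/5 + (⅕)*(-5) = 8/5 - 1 = ⅗ ≈ 0.60000)
K = -33/35 (K = (33/(-7))/5 = (33*(-⅐))/5 = (⅕)*(-33/7) = -33/35 ≈ -0.94286)
(w*Y)*K = -3*⅗*(-33/35) = -9/5*(-33/35) = 297/175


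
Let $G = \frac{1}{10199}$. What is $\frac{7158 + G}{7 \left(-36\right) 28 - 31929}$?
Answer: $- \frac{73004443}{397608015} \approx -0.18361$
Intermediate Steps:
$G = \frac{1}{10199} \approx 9.8049 \cdot 10^{-5}$
$\frac{7158 + G}{7 \left(-36\right) 28 - 31929} = \frac{7158 + \frac{1}{10199}}{7 \left(-36\right) 28 - 31929} = \frac{73004443}{10199 \left(\left(-252\right) 28 - 31929\right)} = \frac{73004443}{10199 \left(-7056 - 31929\right)} = \frac{73004443}{10199 \left(-38985\right)} = \frac{73004443}{10199} \left(- \frac{1}{38985}\right) = - \frac{73004443}{397608015}$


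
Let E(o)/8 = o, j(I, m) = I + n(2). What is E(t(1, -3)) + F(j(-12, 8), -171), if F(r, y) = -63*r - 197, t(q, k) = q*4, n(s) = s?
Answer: 465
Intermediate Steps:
j(I, m) = 2 + I (j(I, m) = I + 2 = 2 + I)
t(q, k) = 4*q
E(o) = 8*o
F(r, y) = -197 - 63*r
E(t(1, -3)) + F(j(-12, 8), -171) = 8*(4*1) + (-197 - 63*(2 - 12)) = 8*4 + (-197 - 63*(-10)) = 32 + (-197 + 630) = 32 + 433 = 465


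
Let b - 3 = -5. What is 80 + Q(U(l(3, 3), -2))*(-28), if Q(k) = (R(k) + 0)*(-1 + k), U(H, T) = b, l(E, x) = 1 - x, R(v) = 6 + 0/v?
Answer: 584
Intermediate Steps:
R(v) = 6 (R(v) = 6 + 0 = 6)
b = -2 (b = 3 - 5 = -2)
U(H, T) = -2
Q(k) = -6 + 6*k (Q(k) = (6 + 0)*(-1 + k) = 6*(-1 + k) = -6 + 6*k)
80 + Q(U(l(3, 3), -2))*(-28) = 80 + (-6 + 6*(-2))*(-28) = 80 + (-6 - 12)*(-28) = 80 - 18*(-28) = 80 + 504 = 584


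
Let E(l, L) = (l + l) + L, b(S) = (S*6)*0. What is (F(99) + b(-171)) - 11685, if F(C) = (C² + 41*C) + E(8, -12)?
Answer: 2179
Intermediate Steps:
b(S) = 0 (b(S) = (6*S)*0 = 0)
E(l, L) = L + 2*l (E(l, L) = 2*l + L = L + 2*l)
F(C) = 4 + C² + 41*C (F(C) = (C² + 41*C) + (-12 + 2*8) = (C² + 41*C) + (-12 + 16) = (C² + 41*C) + 4 = 4 + C² + 41*C)
(F(99) + b(-171)) - 11685 = ((4 + 99² + 41*99) + 0) - 11685 = ((4 + 9801 + 4059) + 0) - 11685 = (13864 + 0) - 11685 = 13864 - 11685 = 2179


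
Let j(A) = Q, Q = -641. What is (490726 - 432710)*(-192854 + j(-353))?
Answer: -11225805920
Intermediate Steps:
j(A) = -641
(490726 - 432710)*(-192854 + j(-353)) = (490726 - 432710)*(-192854 - 641) = 58016*(-193495) = -11225805920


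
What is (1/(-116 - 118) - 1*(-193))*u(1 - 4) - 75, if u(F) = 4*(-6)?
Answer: -183569/39 ≈ -4706.9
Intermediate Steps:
u(F) = -24
(1/(-116 - 118) - 1*(-193))*u(1 - 4) - 75 = (1/(-116 - 118) - 1*(-193))*(-24) - 75 = (1/(-234) + 193)*(-24) - 75 = (-1/234 + 193)*(-24) - 75 = (45161/234)*(-24) - 75 = -180644/39 - 75 = -183569/39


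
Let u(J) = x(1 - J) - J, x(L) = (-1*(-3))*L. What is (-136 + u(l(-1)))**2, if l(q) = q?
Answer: 16641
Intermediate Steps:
x(L) = 3*L
u(J) = 3 - 4*J (u(J) = 3*(1 - J) - J = (3 - 3*J) - J = 3 - 4*J)
(-136 + u(l(-1)))**2 = (-136 + (3 - 4*(-1)))**2 = (-136 + (3 + 4))**2 = (-136 + 7)**2 = (-129)**2 = 16641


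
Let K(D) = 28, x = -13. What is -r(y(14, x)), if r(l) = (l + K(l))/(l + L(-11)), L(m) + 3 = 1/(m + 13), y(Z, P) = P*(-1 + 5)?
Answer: -48/109 ≈ -0.44037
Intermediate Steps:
y(Z, P) = 4*P (y(Z, P) = P*4 = 4*P)
L(m) = -3 + 1/(13 + m) (L(m) = -3 + 1/(m + 13) = -3 + 1/(13 + m))
r(l) = (28 + l)/(-5/2 + l) (r(l) = (l + 28)/(l + (-38 - 3*(-11))/(13 - 11)) = (28 + l)/(l + (-38 + 33)/2) = (28 + l)/(l + (½)*(-5)) = (28 + l)/(l - 5/2) = (28 + l)/(-5/2 + l))
-r(y(14, x)) = -2*(28 + 4*(-13))/(-5 + 2*(4*(-13))) = -2*(28 - 52)/(-5 + 2*(-52)) = -2*(-24)/(-5 - 104) = -2*(-24)/(-109) = -2*(-1)*(-24)/109 = -1*48/109 = -48/109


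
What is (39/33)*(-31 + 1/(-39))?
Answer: -110/3 ≈ -36.667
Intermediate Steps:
(39/33)*(-31 + 1/(-39)) = (39*(1/33))*(-31 - 1/39) = (13/11)*(-1210/39) = -110/3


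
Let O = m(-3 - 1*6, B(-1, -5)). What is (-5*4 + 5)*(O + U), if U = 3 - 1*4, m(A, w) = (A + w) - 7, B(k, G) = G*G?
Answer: -120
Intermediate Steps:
B(k, G) = G²
m(A, w) = -7 + A + w
O = 9 (O = -7 + (-3 - 1*6) + (-5)² = -7 + (-3 - 6) + 25 = -7 - 9 + 25 = 9)
U = -1 (U = 3 - 4 = -1)
(-5*4 + 5)*(O + U) = (-5*4 + 5)*(9 - 1) = (-20 + 5)*8 = -15*8 = -120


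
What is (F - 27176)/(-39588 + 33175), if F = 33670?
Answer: -6494/6413 ≈ -1.0126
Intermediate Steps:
(F - 27176)/(-39588 + 33175) = (33670 - 27176)/(-39588 + 33175) = 6494/(-6413) = 6494*(-1/6413) = -6494/6413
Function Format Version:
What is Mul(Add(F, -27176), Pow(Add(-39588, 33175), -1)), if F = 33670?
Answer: Rational(-6494, 6413) ≈ -1.0126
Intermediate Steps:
Mul(Add(F, -27176), Pow(Add(-39588, 33175), -1)) = Mul(Add(33670, -27176), Pow(Add(-39588, 33175), -1)) = Mul(6494, Pow(-6413, -1)) = Mul(6494, Rational(-1, 6413)) = Rational(-6494, 6413)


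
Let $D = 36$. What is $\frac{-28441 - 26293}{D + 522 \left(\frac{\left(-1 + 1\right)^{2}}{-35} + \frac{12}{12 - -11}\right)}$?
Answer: $- \frac{629441}{3546} \approx -177.51$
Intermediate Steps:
$\frac{-28441 - 26293}{D + 522 \left(\frac{\left(-1 + 1\right)^{2}}{-35} + \frac{12}{12 - -11}\right)} = \frac{-28441 - 26293}{36 + 522 \left(\frac{\left(-1 + 1\right)^{2}}{-35} + \frac{12}{12 - -11}\right)} = - \frac{54734}{36 + 522 \left(0^{2} \left(- \frac{1}{35}\right) + \frac{12}{12 + 11}\right)} = - \frac{54734}{36 + 522 \left(0 \left(- \frac{1}{35}\right) + \frac{12}{23}\right)} = - \frac{54734}{36 + 522 \left(0 + 12 \cdot \frac{1}{23}\right)} = - \frac{54734}{36 + 522 \left(0 + \frac{12}{23}\right)} = - \frac{54734}{36 + 522 \cdot \frac{12}{23}} = - \frac{54734}{36 + \frac{6264}{23}} = - \frac{54734}{\frac{7092}{23}} = \left(-54734\right) \frac{23}{7092} = - \frac{629441}{3546}$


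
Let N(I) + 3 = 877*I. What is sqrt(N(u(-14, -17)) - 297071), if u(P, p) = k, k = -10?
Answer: 2*I*sqrt(76461) ≈ 553.03*I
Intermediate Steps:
u(P, p) = -10
N(I) = -3 + 877*I
sqrt(N(u(-14, -17)) - 297071) = sqrt((-3 + 877*(-10)) - 297071) = sqrt((-3 - 8770) - 297071) = sqrt(-8773 - 297071) = sqrt(-305844) = 2*I*sqrt(76461)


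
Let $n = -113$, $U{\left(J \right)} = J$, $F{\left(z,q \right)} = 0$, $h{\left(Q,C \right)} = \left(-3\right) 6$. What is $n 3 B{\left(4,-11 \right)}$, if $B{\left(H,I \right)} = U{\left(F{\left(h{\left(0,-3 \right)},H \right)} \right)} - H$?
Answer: $1356$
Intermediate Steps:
$h{\left(Q,C \right)} = -18$
$B{\left(H,I \right)} = - H$ ($B{\left(H,I \right)} = 0 - H = - H$)
$n 3 B{\left(4,-11 \right)} = \left(-113\right) 3 \left(\left(-1\right) 4\right) = \left(-339\right) \left(-4\right) = 1356$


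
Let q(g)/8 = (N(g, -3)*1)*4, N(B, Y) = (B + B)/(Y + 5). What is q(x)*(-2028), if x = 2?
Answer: -129792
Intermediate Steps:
N(B, Y) = 2*B/(5 + Y) (N(B, Y) = (2*B)/(5 + Y) = 2*B/(5 + Y))
q(g) = 32*g (q(g) = 8*(((2*g/(5 - 3))*1)*4) = 8*(((2*g/2)*1)*4) = 8*(((2*g*(1/2))*1)*4) = 8*((g*1)*4) = 8*(g*4) = 8*(4*g) = 32*g)
q(x)*(-2028) = (32*2)*(-2028) = 64*(-2028) = -129792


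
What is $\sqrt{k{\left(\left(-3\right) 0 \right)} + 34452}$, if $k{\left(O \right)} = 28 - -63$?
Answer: $\sqrt{34543} \approx 185.86$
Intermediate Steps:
$k{\left(O \right)} = 91$ ($k{\left(O \right)} = 28 + 63 = 91$)
$\sqrt{k{\left(\left(-3\right) 0 \right)} + 34452} = \sqrt{91 + 34452} = \sqrt{34543}$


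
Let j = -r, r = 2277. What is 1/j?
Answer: -1/2277 ≈ -0.00043917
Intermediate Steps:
j = -2277 (j = -1*2277 = -2277)
1/j = 1/(-2277) = -1/2277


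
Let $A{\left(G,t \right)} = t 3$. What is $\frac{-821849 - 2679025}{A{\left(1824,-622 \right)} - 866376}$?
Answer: $\frac{583479}{144707} \approx 4.0321$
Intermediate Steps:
$A{\left(G,t \right)} = 3 t$
$\frac{-821849 - 2679025}{A{\left(1824,-622 \right)} - 866376} = \frac{-821849 - 2679025}{3 \left(-622\right) - 866376} = - \frac{3500874}{-1866 - 866376} = - \frac{3500874}{-868242} = \left(-3500874\right) \left(- \frac{1}{868242}\right) = \frac{583479}{144707}$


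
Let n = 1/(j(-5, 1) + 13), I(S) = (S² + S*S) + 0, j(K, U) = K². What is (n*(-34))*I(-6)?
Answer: -1224/19 ≈ -64.421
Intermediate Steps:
I(S) = 2*S² (I(S) = (S² + S²) + 0 = 2*S² + 0 = 2*S²)
n = 1/38 (n = 1/((-5)² + 13) = 1/(25 + 13) = 1/38 ≈ 0.026316)
(n*(-34))*I(-6) = ((1/38)*(-34))*(2*(-6)²) = -34*36/19 = -17/19*72 = -1224/19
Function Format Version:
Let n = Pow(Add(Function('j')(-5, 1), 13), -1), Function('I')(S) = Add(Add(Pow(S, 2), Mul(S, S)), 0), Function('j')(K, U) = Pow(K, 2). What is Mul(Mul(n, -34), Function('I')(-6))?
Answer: Rational(-1224, 19) ≈ -64.421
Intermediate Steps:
Function('I')(S) = Mul(2, Pow(S, 2)) (Function('I')(S) = Add(Add(Pow(S, 2), Pow(S, 2)), 0) = Add(Mul(2, Pow(S, 2)), 0) = Mul(2, Pow(S, 2)))
n = Rational(1, 38) (n = Pow(Add(Pow(-5, 2), 13), -1) = Pow(Add(25, 13), -1) = Pow(38, -1) = Rational(1, 38) ≈ 0.026316)
Mul(Mul(n, -34), Function('I')(-6)) = Mul(Mul(Rational(1, 38), -34), Mul(2, Pow(-6, 2))) = Mul(Rational(-17, 19), Mul(2, 36)) = Mul(Rational(-17, 19), 72) = Rational(-1224, 19)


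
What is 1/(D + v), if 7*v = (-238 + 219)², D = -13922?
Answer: -7/97093 ≈ -7.2096e-5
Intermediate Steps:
v = 361/7 (v = (-238 + 219)²/7 = (⅐)*(-19)² = (⅐)*361 = 361/7 ≈ 51.571)
1/(D + v) = 1/(-13922 + 361/7) = 1/(-97093/7) = -7/97093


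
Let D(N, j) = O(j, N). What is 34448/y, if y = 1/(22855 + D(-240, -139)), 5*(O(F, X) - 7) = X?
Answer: 785896672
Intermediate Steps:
O(F, X) = 7 + X/5
D(N, j) = 7 + N/5
y = 1/22814 (y = 1/(22855 + (7 + (1/5)*(-240))) = 1/(22855 + (7 - 48)) = 1/(22855 - 41) = 1/22814 ≈ 4.3833e-5)
34448/y = 34448/(1/22814) = 34448*22814 = 785896672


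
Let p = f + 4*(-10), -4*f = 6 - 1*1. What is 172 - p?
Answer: 853/4 ≈ 213.25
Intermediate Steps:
f = -5/4 (f = -(6 - 1*1)/4 = -(6 - 1)/4 = -¼*5 = -5/4 ≈ -1.2500)
p = -165/4 (p = -5/4 + 4*(-10) = -5/4 - 40 = -165/4 ≈ -41.250)
172 - p = 172 - 1*(-165/4) = 172 + 165/4 = 853/4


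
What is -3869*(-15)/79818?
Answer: 365/502 ≈ 0.72709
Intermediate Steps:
-3869*(-15)/79818 = 58035*(1/79818) = 365/502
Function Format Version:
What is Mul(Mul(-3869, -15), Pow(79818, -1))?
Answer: Rational(365, 502) ≈ 0.72709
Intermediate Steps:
Mul(Mul(-3869, -15), Pow(79818, -1)) = Mul(58035, Rational(1, 79818)) = Rational(365, 502)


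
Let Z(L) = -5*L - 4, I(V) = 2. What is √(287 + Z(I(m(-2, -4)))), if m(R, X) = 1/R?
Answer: √273 ≈ 16.523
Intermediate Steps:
Z(L) = -4 - 5*L
√(287 + Z(I(m(-2, -4)))) = √(287 + (-4 - 5*2)) = √(287 + (-4 - 10)) = √(287 - 14) = √273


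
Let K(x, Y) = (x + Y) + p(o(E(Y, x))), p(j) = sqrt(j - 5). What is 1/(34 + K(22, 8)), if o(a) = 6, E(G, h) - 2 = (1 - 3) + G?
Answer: 1/65 ≈ 0.015385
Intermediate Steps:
E(G, h) = G (E(G, h) = 2 + ((1 - 3) + G) = 2 + (-2 + G) = G)
p(j) = sqrt(-5 + j)
K(x, Y) = 1 + Y + x (K(x, Y) = (x + Y) + sqrt(-5 + 6) = (Y + x) + sqrt(1) = (Y + x) + 1 = 1 + Y + x)
1/(34 + K(22, 8)) = 1/(34 + (1 + 8 + 22)) = 1/(34 + 31) = 1/65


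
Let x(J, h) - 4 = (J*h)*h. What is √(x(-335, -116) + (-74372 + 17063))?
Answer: I*√4565065 ≈ 2136.6*I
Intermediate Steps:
x(J, h) = 4 + J*h² (x(J, h) = 4 + (J*h)*h = 4 + J*h²)
√(x(-335, -116) + (-74372 + 17063)) = √((4 - 335*(-116)²) + (-74372 + 17063)) = √((4 - 335*13456) - 57309) = √((4 - 4507760) - 57309) = √(-4507756 - 57309) = √(-4565065) = I*√4565065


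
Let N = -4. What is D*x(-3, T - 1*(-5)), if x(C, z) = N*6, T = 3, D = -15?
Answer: 360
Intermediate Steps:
x(C, z) = -24 (x(C, z) = -4*6 = -24)
D*x(-3, T - 1*(-5)) = -15*(-24) = 360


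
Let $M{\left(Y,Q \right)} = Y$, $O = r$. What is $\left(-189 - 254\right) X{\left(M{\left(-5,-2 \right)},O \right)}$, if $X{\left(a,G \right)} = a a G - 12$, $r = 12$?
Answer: $-127584$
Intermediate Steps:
$O = 12$
$X{\left(a,G \right)} = -12 + G a^{2}$ ($X{\left(a,G \right)} = a^{2} G - 12 = G a^{2} - 12 = -12 + G a^{2}$)
$\left(-189 - 254\right) X{\left(M{\left(-5,-2 \right)},O \right)} = \left(-189 - 254\right) \left(-12 + 12 \left(-5\right)^{2}\right) = - 443 \left(-12 + 12 \cdot 25\right) = - 443 \left(-12 + 300\right) = \left(-443\right) 288 = -127584$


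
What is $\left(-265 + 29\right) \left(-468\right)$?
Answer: $110448$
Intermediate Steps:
$\left(-265 + 29\right) \left(-468\right) = \left(-236\right) \left(-468\right) = 110448$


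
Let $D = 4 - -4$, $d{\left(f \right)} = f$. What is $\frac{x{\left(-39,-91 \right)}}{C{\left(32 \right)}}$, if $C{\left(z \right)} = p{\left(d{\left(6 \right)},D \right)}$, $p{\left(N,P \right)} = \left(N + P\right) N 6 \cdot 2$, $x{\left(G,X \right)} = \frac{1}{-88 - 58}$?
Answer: $- \frac{1}{147168} \approx -6.795 \cdot 10^{-6}$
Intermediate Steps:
$x{\left(G,X \right)} = - \frac{1}{146}$ ($x{\left(G,X \right)} = \frac{1}{-146} = - \frac{1}{146}$)
$D = 8$ ($D = 4 + 4 = 8$)
$p{\left(N,P \right)} = 12 N \left(N + P\right)$ ($p{\left(N,P \right)} = N \left(N + P\right) 6 \cdot 2 = 6 N \left(N + P\right) 2 = 12 N \left(N + P\right)$)
$C{\left(z \right)} = 1008$ ($C{\left(z \right)} = 12 \cdot 6 \left(6 + 8\right) = 12 \cdot 6 \cdot 14 = 1008$)
$\frac{x{\left(-39,-91 \right)}}{C{\left(32 \right)}} = - \frac{1}{146 \cdot 1008} = \left(- \frac{1}{146}\right) \frac{1}{1008} = - \frac{1}{147168}$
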